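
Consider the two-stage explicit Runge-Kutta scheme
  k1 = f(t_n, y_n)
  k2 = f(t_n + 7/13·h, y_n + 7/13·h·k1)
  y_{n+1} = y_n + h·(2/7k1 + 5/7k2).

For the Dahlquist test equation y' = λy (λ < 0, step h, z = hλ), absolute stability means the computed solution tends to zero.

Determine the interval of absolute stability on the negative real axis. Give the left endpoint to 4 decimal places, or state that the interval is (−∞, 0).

Set f=λy, z=hλ:
  k1=λy_n ⇒ h·k1=z·y_n;  k2=λ(1+7/13z)y_n ⇒ h·k2=z(1+7/13z)y_n
  y_{n+1}/y_n = 1 + 2/7z + 5/7z(1+7/13z) = 1 + z + 5/13z²
  R(z) = 1 + z + 5/13z².

Need |R(x)|<1, x<0.
x=-1.16: |R|=0.3575
R=1: x+5/13x²=0 ⇒ x=−13/5=-2.6000; min R=1−1/(4·5/13)=0.3500>−1
Confirm numerically:
  x=-2.491: |R|=0.89557 <1
  x=-2.208: |R|=0.66710 <1
  x=-1.805: |R|=0.44809 <1
  x=-1.228: |R|=0.35199 <1
  x=-3.074: |R|=1.56041 >1
  x=-2.967: |R|=1.41880 >1
  x=-2.664: |R|=1.06558 >1
Interval (-2.6000, 0).

(-2.6000, 0).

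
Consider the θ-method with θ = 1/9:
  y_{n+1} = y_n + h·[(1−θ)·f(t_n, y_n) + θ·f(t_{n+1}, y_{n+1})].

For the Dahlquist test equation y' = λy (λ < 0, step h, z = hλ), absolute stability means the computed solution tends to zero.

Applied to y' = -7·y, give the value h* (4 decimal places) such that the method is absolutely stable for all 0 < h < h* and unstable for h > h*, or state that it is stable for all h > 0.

(-2.5714,0); λ=-7 ⇒ h* = (18/7)/7 = 0.3673.

Set f=λy, z=hλ:
  y_{n+1} = y_n + z·[8/9·y_n + 1/9·y_{n+1}] ⇒ (1 − 1/9z)y_{n+1} = (1 + 8/9z)y_n
  Hence R(z) = (1 + 8/9z)/(1 − 1/9z).

Find x<0 with |R(x)|<1.
x=-1.76: |R|=0.4721
R=−1: 1+8/9x = −1+1/9x ⇒ -7/9x=2 ⇒ x=2/(-7/9)=-2.5714
Confirm numerically:
  x=-2.025: |R|=0.65306 <1
  x=-1.722: |R|=0.44544 <1
  x=-1.361: |R|=0.18222 <1
  x=-3.151: |R|=1.33388 >1
  x=-2.770: |R|=1.11810 >1
So |R|<1 on (-2.5714, 0).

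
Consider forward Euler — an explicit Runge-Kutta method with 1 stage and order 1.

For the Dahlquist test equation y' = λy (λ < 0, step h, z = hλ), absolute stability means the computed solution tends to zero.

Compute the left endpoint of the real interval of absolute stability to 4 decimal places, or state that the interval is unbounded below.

Set f=λy, z=hλ:
  order 1, 1-stage ⇒ R(z)=1+z
  (e.g. R(-0.9)=0.10000, |R|=0.10000)

Solve |R(x)|<1 on ℝ⁻.
x=-0.9: |R|=0.1000
|R(-2.05)|=1.0500 |R(-1.65)|=0.6500 |R(-1.4)|=0.4000
Bisect:
  x_lo=-2.5900 |R|=1.5900  x_hi=-0.1071 |R|=0.8929
  mid=-1.34856 |R|=0.34856 →hi
  mid=-1.96926 |R|=0.96926 →hi
  mid=-2.27962 |R|=1.27962 →lo
  mid=-2.12444 |R|=1.12444 →lo
  mid=-2.04685 |R|=1.04685 →lo
  mid=-2.00806 |R|=1.00806 →lo
  mid=-1.98866 |R|=0.98866 →hi
  ...
  [-2.00003,-1.99987] ⇒ x*=-2.0000
Interval (-2.0000, 0).

left endpoint -2.0000.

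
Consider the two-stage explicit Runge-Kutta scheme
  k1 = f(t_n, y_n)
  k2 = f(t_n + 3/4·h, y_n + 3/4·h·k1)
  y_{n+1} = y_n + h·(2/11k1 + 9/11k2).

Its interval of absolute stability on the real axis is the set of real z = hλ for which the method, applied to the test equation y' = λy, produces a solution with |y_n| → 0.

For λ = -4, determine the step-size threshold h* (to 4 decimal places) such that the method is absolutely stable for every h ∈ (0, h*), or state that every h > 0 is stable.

(-1.6296,0); λ=-4 ⇒ h* = (44/27)/4 = 0.4074.

On y'=λy, z=hλ:
  k1=λy_n ⇒ h·k1=z·y_n;  k2=λ(1+3/4z)y_n ⇒ h·k2=z(1+3/4z)y_n
  y_{n+1}/y_n = 1 + 2/11z + 9/11z(1+3/4z) = 1 + z + 27/44z²
  ⇒ R(z) = 1 + z + 27/44z².

Find x<0 with |R(x)|<1.
x=-1.14: |R|=0.6575
R=1: x+27/44x²=0 ⇒ x=−44/27=-1.6296; min R=1−1/(4·27/44)=0.5926>−1
Confirm numerically:
  x=-1.492: |R|=0.87399 <1
  x=-1.370: |R|=0.78173 <1
  x=-0.676: |R|=0.60442 <1
  x=-2.067: |R|=1.55475 >1
  x=-1.856: |R|=1.25782 >1
  x=-1.833: |R|=1.22875 >1
Stable set (-1.6296, 0).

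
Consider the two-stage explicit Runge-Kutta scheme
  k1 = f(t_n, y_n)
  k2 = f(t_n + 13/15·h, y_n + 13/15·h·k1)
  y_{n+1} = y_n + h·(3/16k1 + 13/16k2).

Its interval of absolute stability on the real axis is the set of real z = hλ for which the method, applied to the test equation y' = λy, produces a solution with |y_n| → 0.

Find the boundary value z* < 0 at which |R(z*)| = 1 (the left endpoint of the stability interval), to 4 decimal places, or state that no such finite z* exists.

On y'=λy, z=hλ:
  k1=λy_n ⇒ h·k1=z·y_n;  k2=λ(1+13/15z)y_n ⇒ h·k2=z(1+13/15z)y_n
  y_{n+1}/y_n = 1 + 3/16z + 13/16z(1+13/15z) = 1 + z + 169/240z²
  R(z) = 1 + z + 169/240z².

Boundary: |R(x)|=1, x<0.
x=-1.75: |R|=1.4065
R=1: x+169/240x²=0 ⇒ x=−240/169=-1.4201; min R=1−1/(4·169/240)=0.6450>−1
Confirm numerically:
  x=-1.342: |R|=0.92618 <1
  x=-1.074: |R|=0.73824 <1
  x=-0.966: |R|=0.69110 <1
  x=-1.691: |R|=1.32255 >1
  x=-1.501: |R|=1.08549 >1
Stable set (-1.4201, 0).

left endpoint -1.4201.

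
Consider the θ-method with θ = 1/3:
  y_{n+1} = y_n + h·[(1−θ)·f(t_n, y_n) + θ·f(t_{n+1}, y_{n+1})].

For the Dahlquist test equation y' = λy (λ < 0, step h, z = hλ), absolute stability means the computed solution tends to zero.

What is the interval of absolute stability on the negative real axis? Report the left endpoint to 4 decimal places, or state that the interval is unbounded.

On y'=λy, z=hλ:
  y_{n+1} = y_n + z·[2/3·y_n + 1/3·y_{n+1}] ⇒ (1 − 1/3z)y_{n+1} = (1 + 2/3z)y_n
  ⇒ R(z) = (1 + 2/3z)/(1 − 1/3z).

Solve |R(x)|<1 on ℝ⁻.
x=-0.97: |R|=0.2670
R=−1: 1+2/3x = −1+1/3x ⇒ -1/3x=2 ⇒ x=2/(-1/3)=-6.0000
Confirm numerically:
  x=-4.826: |R|=0.84999 <1
  x=-4.497: |R|=0.79952 <1
  x=-3.869: |R|=0.68977 <1
  x=-3.546: |R|=0.62511 <1
  x=-6.448: |R|=1.04742 >1
  x=-6.299: |R|=1.03215 >1
  x=-6.227: |R|=1.02460 >1
Stable set (-6.0000, 0).

(-6.0000, 0).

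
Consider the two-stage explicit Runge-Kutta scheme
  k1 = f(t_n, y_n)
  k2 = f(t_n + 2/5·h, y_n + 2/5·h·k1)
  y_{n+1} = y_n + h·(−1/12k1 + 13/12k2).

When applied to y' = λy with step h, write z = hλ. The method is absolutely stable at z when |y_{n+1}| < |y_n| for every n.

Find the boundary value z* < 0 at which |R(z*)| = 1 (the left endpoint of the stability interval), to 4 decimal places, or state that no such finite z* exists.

z* = -2.3077.

On y'=λy, z=hλ:
  k1=λy_n ⇒ h·k1=z·y_n;  k2=λ(1+2/5z)y_n ⇒ h·k2=z(1+2/5z)y_n
  y_{n+1}/y_n = 1 − 1/12z + 13/12z(1+2/5z) = 1 + z + 13/30z²
  ⇒ R(z) = 1 + z + 13/30z².

Need |R(x)|<1, x<0.
x=-0.7: |R|=0.5123
R=1: x+13/30x²=0 ⇒ x=−30/13=-2.3077; min R=1−1/(4·13/30)=0.4231>−1
Confirm numerically:
  x=-1.822: |R|=0.61653 <1
  x=-1.770: |R|=0.58759 <1
  x=-1.358: |R|=0.44114 <1
  x=-1.230: |R|=0.42559 <1
  x=-2.732: |R|=1.50232 >1
  x=-2.384: |R|=1.07883 >1
Stable set (-2.3077, 0).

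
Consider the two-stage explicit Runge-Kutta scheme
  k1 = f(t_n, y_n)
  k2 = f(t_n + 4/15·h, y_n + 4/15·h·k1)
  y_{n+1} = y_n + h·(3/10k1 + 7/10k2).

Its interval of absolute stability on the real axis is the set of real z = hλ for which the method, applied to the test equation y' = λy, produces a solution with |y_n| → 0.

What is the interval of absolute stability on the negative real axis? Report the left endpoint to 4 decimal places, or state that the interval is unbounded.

Test eqn y'=λy, z=hλ:
  k1=λy_n ⇒ h·k1=z·y_n;  k2=λ(1+4/15z)y_n ⇒ h·k2=z(1+4/15z)y_n
  y_{n+1}/y_n = 1 + 3/10z + 7/10z(1+4/15z) = 1 + z + 14/75z²
  R(z) = 1 + z + 14/75z².

Boundary: |R(x)|=1, x<0.
x=-1.66: |R|=0.1456
R=1: x+14/75x²=0 ⇒ x=−75/14=-5.3571; min R=1−1/(4·14/75)=-0.3393>−1
Confirm numerically:
  x=-4.333: |R|=0.17165 <1
  x=-4.013: |R|=0.00689 <1
  x=-3.622: |R|=0.17314 <1
  x=-2.498: |R|=0.33320 <1
  x=-5.781: |R|=1.45739 >1
  x=-5.705: |R|=1.37044 >1
  x=-5.384: |R|=1.02699 >1
Interval (-5.3571, 0).

z∈(-5.3571,0).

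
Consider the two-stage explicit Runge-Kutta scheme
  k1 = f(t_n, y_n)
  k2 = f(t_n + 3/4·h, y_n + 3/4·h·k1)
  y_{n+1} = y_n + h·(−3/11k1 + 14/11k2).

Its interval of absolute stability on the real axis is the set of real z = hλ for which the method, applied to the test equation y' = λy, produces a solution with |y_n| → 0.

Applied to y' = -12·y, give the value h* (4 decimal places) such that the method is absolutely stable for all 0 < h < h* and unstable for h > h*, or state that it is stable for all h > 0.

Set f=λy, z=hλ:
  k1=λy_n ⇒ h·k1=z·y_n;  k2=λ(1+3/4z)y_n ⇒ h·k2=z(1+3/4z)y_n
  y_{n+1}/y_n = 1 − 3/11z + 14/11z(1+3/4z) = 1 + z + 21/22z²
  R(z) = 1 + z + 21/22z².

Need |R(x)|<1, x<0.
x=-0.56: |R|=0.7393
R=1: x+21/22x²=0 ⇒ x=−22/21=-1.0476; min R=1−1/(4·21/22)=0.7381>−1
Confirm numerically:
  x=-0.916: |R|=0.88492 <1
  x=-0.570: |R|=0.74013 <1
  x=-0.442: |R|=0.74448 <1
  x=-1.390: |R|=1.45428 >1
  x=-1.163: |R|=1.12809 >1
Stable set (-1.0476, 0).

(-1.0476,0); λ=-12 ⇒ h* = (22/21)/12 = 0.0873.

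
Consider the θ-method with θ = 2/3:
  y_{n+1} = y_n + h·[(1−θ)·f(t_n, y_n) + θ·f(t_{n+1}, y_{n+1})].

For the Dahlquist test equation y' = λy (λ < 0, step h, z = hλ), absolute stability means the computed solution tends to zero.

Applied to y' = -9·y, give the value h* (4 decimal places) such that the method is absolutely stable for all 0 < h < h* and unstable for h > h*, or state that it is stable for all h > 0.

(−∞, 0) — no finite endpoint. Any h>0 works for λ=-9.

With y'=λy (z=hλ):
  y_{n+1} = y_n + z·[1/3·y_n + 2/3·y_{n+1}] ⇒ (1 − 2/3z)y_{n+1} = (1 + 1/3z)y_n
  R(z) = (1 + 1/3z)/(1 − 2/3z).

Need |R(x)|<1, x<0.
x=-0.9: |R|=0.4375
x=-2: |R|=0.1429
x=-10: |R|=0.3043
x=-100: |R|=0.4778
θ=2/3≥1/2 ⇒ |1+1/3x|<|1−2/3x| ∀x<0 ⇒ interval (−∞,0).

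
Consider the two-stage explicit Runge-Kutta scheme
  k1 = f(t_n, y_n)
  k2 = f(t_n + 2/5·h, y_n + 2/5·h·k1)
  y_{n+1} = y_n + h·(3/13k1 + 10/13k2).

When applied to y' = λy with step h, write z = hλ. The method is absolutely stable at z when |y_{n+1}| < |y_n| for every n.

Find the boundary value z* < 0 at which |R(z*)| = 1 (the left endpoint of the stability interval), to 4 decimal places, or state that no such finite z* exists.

left endpoint -3.2500.

On y'=λy, z=hλ:
  k1=λy_n ⇒ h·k1=z·y_n;  k2=λ(1+2/5z)y_n ⇒ h·k2=z(1+2/5z)y_n
  y_{n+1}/y_n = 1 + 3/13z + 10/13z(1+2/5z) = 1 + z + 4/13z²
  so R(z) = 1 + z + 4/13z².

Find x<0 with |R(x)|<1.
x=-1.78: |R|=0.1949
R=1: x+4/13x²=0 ⇒ x=−13/4=-3.2500; min R=1−1/(4·4/13)=0.1875>−1
Confirm numerically:
  x=-2.585: |R|=0.47107 <1
  x=-2.138: |R|=0.26848 <1
  x=-2.024: |R|=0.23648 <1
  x=-3.670: |R|=1.47428 >1
  x=-3.302: |R|=1.05283 >1
  x=-3.285: |R|=1.03538 >1
So |R|<1 on (-3.2500, 0).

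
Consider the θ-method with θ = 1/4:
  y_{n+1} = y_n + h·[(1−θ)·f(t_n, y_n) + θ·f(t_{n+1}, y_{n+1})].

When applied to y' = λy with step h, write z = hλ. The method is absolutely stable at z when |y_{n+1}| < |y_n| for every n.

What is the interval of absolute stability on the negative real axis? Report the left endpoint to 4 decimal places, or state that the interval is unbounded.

z∈(-4.0000,0).

Test eqn y'=λy, z=hλ:
  y_{n+1} = y_n + z·[3/4·y_n + 1/4·y_{n+1}] ⇒ (1 − 1/4z)y_{n+1} = (1 + 3/4z)y_n
  ⇒ R(z) = (1 + 3/4z)/(1 − 1/4z).

Boundary: |R(x)|=1, x<0.
x=-1.01: |R|=0.1936
R=−1: 1+3/4x = −1+1/4x ⇒ -1/2x=2 ⇒ x=2/(-1/2)=-4.0000
Confirm numerically:
  x=-3.185: |R|=0.77314 <1
  x=-2.866: |R|=0.66968 <1
  x=-2.857: |R|=0.66662 <1
  x=-2.729: |R|=0.62223 <1
  x=-4.373: |R|=1.08910 >1
  x=-4.144: |R|=1.03536 >1
  x=-4.047: |R|=1.01168 >1
Interval (-4.0000, 0).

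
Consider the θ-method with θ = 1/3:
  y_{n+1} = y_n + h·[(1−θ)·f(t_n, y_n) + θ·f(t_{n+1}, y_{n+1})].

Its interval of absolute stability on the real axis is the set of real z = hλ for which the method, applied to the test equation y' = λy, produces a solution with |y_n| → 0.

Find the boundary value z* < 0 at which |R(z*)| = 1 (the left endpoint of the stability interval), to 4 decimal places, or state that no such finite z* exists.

On y'=λy, z=hλ:
  y_{n+1} = y_n + z·[2/3·y_n + 1/3·y_{n+1}] ⇒ (1 − 1/3z)y_{n+1} = (1 + 2/3z)y_n
  Hence R(z) = (1 + 2/3z)/(1 − 1/3z).

Solve |R(x)|<1 on ℝ⁻.
x=-0.98: |R|=0.2613
R=−1: 1+2/3x = −1+1/3x ⇒ -1/3x=2 ⇒ x=2/(-1/3)=-6.0000
Confirm numerically:
  x=-5.716: |R|=0.96742 <1
  x=-5.583: |R|=0.95142 <1
  x=-5.212: |R|=0.90404 <1
  x=-2.595: |R|=0.39142 <1
  x=-6.561: |R|=1.05868 >1
  x=-6.423: |R|=1.04489 >1
  x=-6.024: |R|=1.00266 >1
So |R|<1 on (-6.0000, 0).

z* = -6.0000.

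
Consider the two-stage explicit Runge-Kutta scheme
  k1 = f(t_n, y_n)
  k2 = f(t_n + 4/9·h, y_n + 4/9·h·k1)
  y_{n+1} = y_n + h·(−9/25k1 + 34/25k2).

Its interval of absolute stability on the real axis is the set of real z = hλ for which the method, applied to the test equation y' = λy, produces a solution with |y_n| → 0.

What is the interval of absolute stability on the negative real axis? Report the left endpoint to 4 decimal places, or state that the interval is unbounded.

On y'=λy, z=hλ:
  k1=λy_n ⇒ h·k1=z·y_n;  k2=λ(1+4/9z)y_n ⇒ h·k2=z(1+4/9z)y_n
  y_{n+1}/y_n = 1 − 9/25z + 34/25z(1+4/9z) = 1 + z + 136/225z²
  Hence R(z) = 1 + z + 136/225z².

Find x<0 with |R(x)|<1.
x=-0.8: |R|=0.5868
R=1: x+136/225x²=0 ⇒ x=−225/136=-1.6544; min R=1−1/(4·136/225)=0.5864>−1
Confirm numerically:
  x=-1.400: |R|=0.78471 <1
  x=-1.302: |R|=0.72266 <1
  x=-1.155: |R|=0.65134 <1
  x=-0.711: |R|=0.59456 <1
  x=-2.163: |R|=1.66494 >1
  x=-2.153: |R|=1.64885 >1
  x=-1.684: |R|=1.03012 >1
So |R|<1 on (-1.6544, 0).

(-1.6544, 0).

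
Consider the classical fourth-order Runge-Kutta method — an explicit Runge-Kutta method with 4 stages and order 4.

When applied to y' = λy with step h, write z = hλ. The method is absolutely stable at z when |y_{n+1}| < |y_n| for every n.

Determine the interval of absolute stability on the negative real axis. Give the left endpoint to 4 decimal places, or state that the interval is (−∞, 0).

(-2.7853, 0).

Test eqn y'=λy, z=hλ:
  order 4, 4-stage ⇒ R(z)=1+z+z^2/2+z^3/6+z^4/24
  (e.g. R(-1.71)=0.27495, |R|=0.27495)

Boundary: |R(x)|=1, x<0.
x=-1.71: |R|=0.2749
|R(-3.02)|=1.4155 |R(-2.85)|=1.1020 |R(-2.17)|=0.4053
Bisect:
  x_lo=-3.3583 |R|=2.2681  x_hi=-0.1682 |R|=0.8452
  mid=-1.76322 |R|=0.28036 →hi
  mid=-2.56076 |R|=0.71098 →hi
  mid=-2.95952 |R|=1.29607 →lo
  mid=-2.76014 |R|=0.96273 →hi
  mid=-2.85983 |R|=1.11832 →lo
  mid=-2.80999 |R|=1.03787 →lo
  mid=-2.78506 |R|=0.99965 →hi
  mid=-2.79752 |R|=1.01860 →lo
  ...
  [-2.78545,-2.78526] ⇒ x*=-2.7853
Stable set (-2.7853, 0).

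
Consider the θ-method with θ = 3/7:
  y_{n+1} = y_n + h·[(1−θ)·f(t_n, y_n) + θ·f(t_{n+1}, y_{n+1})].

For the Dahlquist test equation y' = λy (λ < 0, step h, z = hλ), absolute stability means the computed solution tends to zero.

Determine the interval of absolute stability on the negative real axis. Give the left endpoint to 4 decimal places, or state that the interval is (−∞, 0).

z∈(-14.0000,0).

On y'=λy, z=hλ:
  y_{n+1} = y_n + z·[4/7·y_n + 3/7·y_{n+1}] ⇒ (1 − 3/7z)y_{n+1} = (1 + 4/7z)y_n
  so R(z) = (1 + 4/7z)/(1 − 3/7z).

Find x<0 with |R(x)|<1.
x=-1.47: |R|=0.0982
R=−1: 1+4/7x = −1+3/7x ⇒ -1/7x=2 ⇒ x=2/(-1/7)=-14.0000
Confirm numerically:
  x=-10.642: |R|=0.91373 <1
  x=-10.082: |R|=0.89481 <1
  x=-8.600: |R|=0.83537 <1
  x=-14.085: |R|=1.00173 >1
  x=-14.074: |R|=1.00150 >1
Stable set (-14.0000, 0).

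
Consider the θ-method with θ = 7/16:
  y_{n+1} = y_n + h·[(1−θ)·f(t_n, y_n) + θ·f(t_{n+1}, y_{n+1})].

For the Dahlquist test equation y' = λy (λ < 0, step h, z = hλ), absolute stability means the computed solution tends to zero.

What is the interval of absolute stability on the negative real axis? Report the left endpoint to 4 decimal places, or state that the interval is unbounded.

Test eqn y'=λy, z=hλ:
  y_{n+1} = y_n + z·[9/16·y_n + 7/16·y_{n+1}] ⇒ (1 − 7/16z)y_{n+1} = (1 + 9/16z)y_n
  R(z) = (1 + 9/16z)/(1 − 7/16z).

Find x<0 with |R(x)|<1.
x=-0.7: |R|=0.4641
R=−1: 1+9/16x = −1+7/16x ⇒ -1/8x=2 ⇒ x=2/(-1/8)=-16.0000
Confirm numerically:
  x=-11.422: |R|=0.90458 <1
  x=-9.967: |R|=0.85932 <1
  x=-8.699: |R|=0.81010 <1
  x=-16.518: |R|=1.00787 >1
  x=-16.382: |R|=1.00585 >1
  x=-16.090: |R|=1.00140 >1
So |R|<1 on (-16.0000, 0).

z∈(-16.0000,0).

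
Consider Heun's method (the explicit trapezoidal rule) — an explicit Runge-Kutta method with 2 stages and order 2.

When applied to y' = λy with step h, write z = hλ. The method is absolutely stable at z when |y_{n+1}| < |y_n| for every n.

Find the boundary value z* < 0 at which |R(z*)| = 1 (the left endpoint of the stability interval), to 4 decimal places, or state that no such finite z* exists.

Test eqn y'=λy, z=hλ:
  order 2, 2-stage ⇒ R(z)=1+z+z^2/2
  (e.g. R(-1.19)=0.51805, |R|=0.51805)

Find x<0 with |R(x)|<1.
x=-1.19: |R|=0.5181
|R(-2.39)|=1.4661 |R(-0.8)|=0.5200 |R(-0.62)|=0.5722
Bisect:
  x_lo=-2.4069 |R|=1.4896  x_hi=-0.2811 |R|=0.7584
  mid=-1.34399 |R|=0.55916 →hi
  mid=-1.87543 |R|=0.88319 →hi
  mid=-2.14115 |R|=1.15112 →lo
  mid=-2.00829 |R|=1.00833 →lo
  mid=-1.94186 |R|=0.94355 →hi
  mid=-1.97508 |R|=0.97539 →hi
  mid=-1.99168 |R|=0.99172 →hi
  mid=-1.99999 |R|=0.99999 →hi
  mid=-2.00414 |R|=1.00415 →lo
  mid=-2.00206 |R|=1.00207 →lo
  ...
  [-2.00012,-1.99999] ⇒ x*=-2.0000
Interval (-2.0000, 0).

z* = -2.0000.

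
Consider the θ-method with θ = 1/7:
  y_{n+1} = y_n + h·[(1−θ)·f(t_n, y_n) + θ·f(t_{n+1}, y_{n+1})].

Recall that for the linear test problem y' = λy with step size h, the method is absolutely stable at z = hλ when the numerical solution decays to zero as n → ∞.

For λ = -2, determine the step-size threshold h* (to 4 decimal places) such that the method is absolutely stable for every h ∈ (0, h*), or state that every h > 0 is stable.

(-2.8000,0); λ=-2 ⇒ h* = (14/5)/2 = 1.4000.

Set f=λy, z=hλ:
  y_{n+1} = y_n + z·[6/7·y_n + 1/7·y_{n+1}] ⇒ (1 − 1/7z)y_{n+1} = (1 + 6/7z)y_n
  R(z) = (1 + 6/7z)/(1 − 1/7z).

Solve |R(x)|<1 on ℝ⁻.
x=-1.48: |R|=0.2217
R=−1: 1+6/7x = −1+1/7x ⇒ -5/7x=2 ⇒ x=2/(-5/7)=-2.8000
Confirm numerically:
  x=-2.480: |R|=0.83122 <1
  x=-2.297: |R|=0.72948 <1
  x=-1.795: |R|=0.42865 <1
  x=-1.259: |R|=0.06708 <1
  x=-3.385: |R|=1.28166 >1
  x=-3.318: |R|=1.25102 >1
  x=-3.000: |R|=1.10000 >1
Stable set (-2.8000, 0).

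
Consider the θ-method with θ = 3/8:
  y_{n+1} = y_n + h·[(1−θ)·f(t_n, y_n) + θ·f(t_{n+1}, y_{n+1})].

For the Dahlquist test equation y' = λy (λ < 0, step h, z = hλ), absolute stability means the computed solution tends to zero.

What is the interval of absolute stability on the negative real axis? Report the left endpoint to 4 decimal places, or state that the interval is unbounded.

(-8.0000, 0).

Set f=λy, z=hλ:
  y_{n+1} = y_n + z·[5/8·y_n + 3/8·y_{n+1}] ⇒ (1 − 3/8z)y_{n+1} = (1 + 5/8z)y_n
  so R(z) = (1 + 5/8z)/(1 − 3/8z).

Need |R(x)|<1, x<0.
x=-1.45: |R|=0.0607
R=−1: 1+5/8x = −1+3/8x ⇒ -1/4x=2 ⇒ x=2/(-1/4)=-8.0000
Confirm numerically:
  x=-6.967: |R|=0.92851 <1
  x=-5.404: |R|=0.78556 <1
  x=-4.196: |R|=0.63046 <1
  x=-3.243: |R|=0.46337 <1
  x=-8.414: |R|=1.02491 >1
  x=-8.075: |R|=1.00465 >1
  x=-8.073: |R|=1.00453 >1
So |R|<1 on (-8.0000, 0).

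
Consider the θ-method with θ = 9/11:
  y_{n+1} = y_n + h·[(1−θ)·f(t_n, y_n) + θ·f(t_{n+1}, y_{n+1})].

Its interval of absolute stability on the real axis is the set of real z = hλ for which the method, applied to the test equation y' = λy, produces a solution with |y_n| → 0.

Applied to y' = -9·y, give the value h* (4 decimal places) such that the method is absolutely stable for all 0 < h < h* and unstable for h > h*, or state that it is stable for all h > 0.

Set f=λy, z=hλ:
  y_{n+1} = y_n + z·[2/11·y_n + 9/11·y_{n+1}] ⇒ (1 − 9/11z)y_{n+1} = (1 + 2/11z)y_n
  so R(z) = (1 + 2/11z)/(1 − 9/11z).

Boundary: |R(x)|=1, x<0.
x=-0.81: |R|=0.5128
x=-2: |R|=0.2414
x=-10: |R|=0.0891
x=-100: |R|=0.2075
θ=9/11≥1/2 ⇒ |1+2/11x|<|1−9/11x| ∀x<0 ⇒ interval (−∞,0).

(−∞, 0) — no finite endpoint. Any h>0 works for λ=-9.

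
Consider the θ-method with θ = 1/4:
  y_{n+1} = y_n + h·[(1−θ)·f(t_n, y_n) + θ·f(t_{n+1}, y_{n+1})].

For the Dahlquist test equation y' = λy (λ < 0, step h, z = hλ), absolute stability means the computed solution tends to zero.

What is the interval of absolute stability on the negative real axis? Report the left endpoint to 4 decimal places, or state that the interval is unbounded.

z∈(-4.0000,0).

Test eqn y'=λy, z=hλ:
  y_{n+1} = y_n + z·[3/4·y_n + 1/4·y_{n+1}] ⇒ (1 − 1/4z)y_{n+1} = (1 + 3/4z)y_n
  ⇒ R(z) = (1 + 3/4z)/(1 − 1/4z).

Find x<0 with |R(x)|<1.
x=-1.47: |R|=0.0750
R=−1: 1+3/4x = −1+1/4x ⇒ -1/2x=2 ⇒ x=2/(-1/2)=-4.0000
Confirm numerically:
  x=-3.376: |R|=0.83080 <1
  x=-2.003: |R|=0.33467 <1
  x=-1.953: |R|=0.31228 <1
  x=-4.541: |R|=1.12668 >1
  x=-4.424: |R|=1.10066 >1
Interval (-4.0000, 0).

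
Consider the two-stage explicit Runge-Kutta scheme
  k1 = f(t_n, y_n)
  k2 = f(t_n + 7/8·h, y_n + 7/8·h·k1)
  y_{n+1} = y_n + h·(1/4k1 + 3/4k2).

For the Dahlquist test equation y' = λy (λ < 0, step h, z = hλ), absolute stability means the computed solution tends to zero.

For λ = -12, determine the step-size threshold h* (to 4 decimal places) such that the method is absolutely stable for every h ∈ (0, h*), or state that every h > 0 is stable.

Test eqn y'=λy, z=hλ:
  k1=λy_n ⇒ h·k1=z·y_n;  k2=λ(1+7/8z)y_n ⇒ h·k2=z(1+7/8z)y_n
  y_{n+1}/y_n = 1 + 1/4z + 3/4z(1+7/8z) = 1 + z + 21/32z²
  Hence R(z) = 1 + z + 21/32z².

Find x<0 with |R(x)|<1.
x=-1.45: |R|=0.9298
R=1: x+21/32x²=0 ⇒ x=−32/21=-1.5238; min R=1−1/(4·21/32)=0.6190>−1
Confirm numerically:
  x=-1.249: |R|=0.77475 <1
  x=-1.045: |R|=0.67164 <1
  x=-0.977: |R|=0.64941 <1
  x=-0.968: |R|=0.64692 <1
  x=-1.901: |R|=1.47056 >1
  x=-1.764: |R|=1.27805 >1
  x=-1.697: |R|=1.19287 >1
Stable set (-1.5238, 0).

(-1.5238,0); λ=-12 ⇒ h* = (32/21)/12 = 0.1270.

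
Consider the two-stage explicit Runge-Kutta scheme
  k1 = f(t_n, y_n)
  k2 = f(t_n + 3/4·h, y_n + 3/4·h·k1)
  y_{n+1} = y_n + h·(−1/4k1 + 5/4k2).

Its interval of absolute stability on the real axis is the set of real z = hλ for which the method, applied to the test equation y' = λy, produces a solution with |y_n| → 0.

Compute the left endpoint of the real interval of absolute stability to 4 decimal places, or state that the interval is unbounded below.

left endpoint -1.0667.

Test eqn y'=λy, z=hλ:
  k1=λy_n ⇒ h·k1=z·y_n;  k2=λ(1+3/4z)y_n ⇒ h·k2=z(1+3/4z)y_n
  y_{n+1}/y_n = 1 − 1/4z + 5/4z(1+3/4z) = 1 + z + 15/16z²
  so R(z) = 1 + z + 15/16z².

Solve |R(x)|<1 on ℝ⁻.
x=-0.47: |R|=0.7371
R=1: x+15/16x²=0 ⇒ x=−16/15=-1.0667; min R=1−1/(4·15/16)=0.7333>−1
Confirm numerically:
  x=-0.906: |R|=0.86353 <1
  x=-0.851: |R|=0.82794 <1
  x=-0.816: |R|=0.80824 <1
  x=-1.528: |R|=1.66086 >1
  x=-1.189: |R|=1.13636 >1
  x=-1.138: |R|=1.07610 >1
Interval (-1.0667, 0).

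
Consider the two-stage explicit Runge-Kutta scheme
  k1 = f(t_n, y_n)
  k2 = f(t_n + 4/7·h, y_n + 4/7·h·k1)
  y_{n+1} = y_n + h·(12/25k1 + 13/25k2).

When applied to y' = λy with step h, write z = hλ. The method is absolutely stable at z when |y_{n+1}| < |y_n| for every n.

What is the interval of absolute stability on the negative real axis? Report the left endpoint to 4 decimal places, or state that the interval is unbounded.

On y'=λy, z=hλ:
  k1=λy_n ⇒ h·k1=z·y_n;  k2=λ(1+4/7z)y_n ⇒ h·k2=z(1+4/7z)y_n
  y_{n+1}/y_n = 1 + 12/25z + 13/25z(1+4/7z) = 1 + z + 52/175z²
  so R(z) = 1 + z + 52/175z².

Need |R(x)|<1, x<0.
x=-0.68: |R|=0.4574
R=1: x+52/175x²=0 ⇒ x=−175/52=-3.3654; min R=1−1/(4·52/175)=0.1587>−1
Confirm numerically:
  x=-3.245: |R|=0.88392 <1
  x=-1.829: |R|=0.16501 <1
  x=-1.708: |R|=0.15884 <1
  x=-1.402: |R|=0.18207 <1
  x=-3.547: |R|=1.19142 >1
  x=-3.484: |R|=1.12280 >1
So |R|<1 on (-3.3654, 0).

(-3.3654, 0).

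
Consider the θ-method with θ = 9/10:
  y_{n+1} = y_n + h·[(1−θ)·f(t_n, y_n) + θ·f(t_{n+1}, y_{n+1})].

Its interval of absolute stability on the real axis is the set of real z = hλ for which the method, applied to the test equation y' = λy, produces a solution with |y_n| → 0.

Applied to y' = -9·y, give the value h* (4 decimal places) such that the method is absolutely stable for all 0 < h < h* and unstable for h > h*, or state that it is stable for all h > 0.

On y'=λy, z=hλ:
  y_{n+1} = y_n + z·[1/10·y_n + 9/10·y_{n+1}] ⇒ (1 − 9/10z)y_{n+1} = (1 + 1/10z)y_n
  ⇒ R(z) = (1 + 1/10z)/(1 − 9/10z).

Need |R(x)|<1, x<0.
x=-1.49: |R|=0.3635
x=-2: |R|=0.2857
x=-10: |R|=0.0000
x=-100: |R|=0.0989
θ=9/10≥1/2 ⇒ |1+1/10x|<|1−9/10x| ∀x<0 ⇒ stable on all of ℝ⁻.

(−∞, 0) — no finite endpoint. Any h>0 works for λ=-9.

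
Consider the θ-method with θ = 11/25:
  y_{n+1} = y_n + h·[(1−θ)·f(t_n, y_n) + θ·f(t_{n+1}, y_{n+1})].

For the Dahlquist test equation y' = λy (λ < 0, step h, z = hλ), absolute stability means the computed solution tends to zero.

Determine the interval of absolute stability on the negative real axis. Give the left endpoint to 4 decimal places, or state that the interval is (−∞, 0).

(-16.6667, 0).

Set f=λy, z=hλ:
  y_{n+1} = y_n + z·[14/25·y_n + 11/25·y_{n+1}] ⇒ (1 − 11/25z)y_{n+1} = (1 + 14/25z)y_n
  so R(z) = (1 + 14/25z)/(1 − 11/25z).

Need |R(x)|<1, x<0.
x=-1.46: |R|=0.1111
R=−1: 1+14/25x = −1+11/25x ⇒ -3/25x=2 ⇒ x=2/(-3/25)=-16.6667
Confirm numerically:
  x=-11.718: |R|=0.90353 <1
  x=-11.181: |R|=0.88880 <1
  x=-7.954: |R|=0.76765 <1
  x=-7.533: |R|=0.74596 <1
  x=-17.051: |R|=1.00542 >1
  x=-16.742: |R|=1.00108 >1
Stable set (-16.6667, 0).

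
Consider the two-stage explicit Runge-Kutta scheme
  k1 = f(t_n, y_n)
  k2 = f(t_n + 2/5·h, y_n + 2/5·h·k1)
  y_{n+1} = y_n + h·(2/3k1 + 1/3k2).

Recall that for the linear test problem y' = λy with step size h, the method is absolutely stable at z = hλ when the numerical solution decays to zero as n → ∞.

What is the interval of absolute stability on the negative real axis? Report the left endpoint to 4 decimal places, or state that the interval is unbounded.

On y'=λy, z=hλ:
  k1=λy_n ⇒ h·k1=z·y_n;  k2=λ(1+2/5z)y_n ⇒ h·k2=z(1+2/5z)y_n
  y_{n+1}/y_n = 1 + 2/3z + 1/3z(1+2/5z) = 1 + z + 2/15z²
  R(z) = 1 + z + 2/15z².

Solve |R(x)|<1 on ℝ⁻.
x=-0.54: |R|=0.4989
R=1: x+2/15x²=0 ⇒ x=−15/2=-7.5000; min R=1−1/(4·2/15)=-0.8750>−1
Confirm numerically:
  x=-6.660: |R|=0.25408 <1
  x=-5.915: |R|=0.25004 <1
  x=-4.949: |R|=0.68332 <1
  x=-3.803: |R|=0.87463 <1
  x=-8.018: |R|=1.55378 >1
  x=-7.827: |R|=1.34126 >1
Interval (-7.5000, 0).

(-7.5000, 0).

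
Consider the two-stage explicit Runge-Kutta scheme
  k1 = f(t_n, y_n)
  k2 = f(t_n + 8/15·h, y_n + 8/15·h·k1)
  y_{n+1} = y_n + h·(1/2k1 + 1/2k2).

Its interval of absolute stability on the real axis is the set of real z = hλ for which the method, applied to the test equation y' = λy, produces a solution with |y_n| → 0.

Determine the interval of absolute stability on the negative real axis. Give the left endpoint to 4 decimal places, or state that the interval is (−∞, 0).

(-3.7500, 0).

On y'=λy, z=hλ:
  k1=λy_n ⇒ h·k1=z·y_n;  k2=λ(1+8/15z)y_n ⇒ h·k2=z(1+8/15z)y_n
  y_{n+1}/y_n = 1 + 1/2z + 1/2z(1+8/15z) = 1 + z + 4/15z²
  ⇒ R(z) = 1 + z + 4/15z².

Boundary: |R(x)|=1, x<0.
x=-0.72: |R|=0.4182
R=1: x+4/15x²=0 ⇒ x=−15/4=-3.7500; min R=1−1/(4·4/15)=0.0625>−1
Confirm numerically:
  x=-2.522: |R|=0.17413 <1
  x=-2.288: |R|=0.10799 <1
  x=-2.160: |R|=0.08416 <1
  x=-1.809: |R|=0.06366 <1
  x=-3.893: |R|=1.14845 >1
  x=-3.776: |R|=1.02618 >1
So |R|<1 on (-3.7500, 0).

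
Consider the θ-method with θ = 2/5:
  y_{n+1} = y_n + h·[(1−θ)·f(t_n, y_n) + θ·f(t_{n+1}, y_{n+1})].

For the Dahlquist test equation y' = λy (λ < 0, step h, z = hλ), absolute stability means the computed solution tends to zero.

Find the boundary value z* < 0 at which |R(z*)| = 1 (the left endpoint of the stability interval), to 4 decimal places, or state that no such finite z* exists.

z* = -10.0000.

Set f=λy, z=hλ:
  y_{n+1} = y_n + z·[3/5·y_n + 2/5·y_{n+1}] ⇒ (1 − 2/5z)y_{n+1} = (1 + 3/5z)y_n
  Hence R(z) = (1 + 3/5z)/(1 − 2/5z).

Boundary: |R(x)|=1, x<0.
x=-1.72: |R|=0.0190
R=−1: 1+3/5x = −1+2/5x ⇒ -1/5x=2 ⇒ x=2/(-1/5)=-10.0000
Confirm numerically:
  x=-7.932: |R|=0.90088 <1
  x=-6.935: |R|=0.83757 <1
  x=-6.594: |R|=0.81273 <1
  x=-10.497: |R|=1.01912 >1
  x=-10.109: |R|=1.00432 >1
Interval (-10.0000, 0).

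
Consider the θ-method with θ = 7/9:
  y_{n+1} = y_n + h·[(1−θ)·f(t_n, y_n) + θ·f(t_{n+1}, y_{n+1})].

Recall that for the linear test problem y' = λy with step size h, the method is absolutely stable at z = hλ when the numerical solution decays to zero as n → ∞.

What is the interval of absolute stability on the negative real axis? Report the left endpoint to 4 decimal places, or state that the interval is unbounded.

On y'=λy, z=hλ:
  y_{n+1} = y_n + z·[2/9·y_n + 7/9·y_{n+1}] ⇒ (1 − 7/9z)y_{n+1} = (1 + 2/9z)y_n
  ⇒ R(z) = (1 + 2/9z)/(1 − 7/9z).

Solve |R(x)|<1 on ℝ⁻.
x=-0.76: |R|=0.5223
x=-2: |R|=0.2174
x=-10: |R|=0.1392
x=-100: |R|=0.2694
θ=7/9≥1/2 ⇒ |1+2/9x|<|1−7/9x| ∀x<0 ⇒ interval (−∞,0).

(−∞, 0) — no finite endpoint.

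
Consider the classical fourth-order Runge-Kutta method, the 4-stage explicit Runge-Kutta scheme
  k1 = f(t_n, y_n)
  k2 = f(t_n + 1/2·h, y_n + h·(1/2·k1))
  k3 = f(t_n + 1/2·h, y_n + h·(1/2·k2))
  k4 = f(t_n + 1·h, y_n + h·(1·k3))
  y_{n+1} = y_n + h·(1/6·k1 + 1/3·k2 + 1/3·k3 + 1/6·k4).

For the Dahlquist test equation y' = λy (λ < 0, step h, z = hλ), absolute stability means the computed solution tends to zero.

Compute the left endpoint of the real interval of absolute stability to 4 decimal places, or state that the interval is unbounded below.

Test eqn y'=λy, z=hλ:
  order 4, 4-stage ⇒ R(z)=1+z+z^2/2+z^3/6+z^4/24
  (e.g. R(-0.85)=0.43065, |R|=0.43065)

Boundary: |R(x)|=1, x<0.
x=-0.85: |R|=0.4306
|R(-3.13)|=1.6569 |R(-2.99)|=1.3551 |R(-0.73)|=0.4834
Bisect:
  x_lo=-3.4226 |R|=2.4698  x_hi=-0.0802 |R|=0.9229
  mid=-1.75140 |R|=0.27897 →hi
  mid=-2.58698 |R|=0.73992 →hi
  mid=-3.00478 |R|=1.38459 →lo
  mid=-2.79588 |R|=1.01608 →lo
  mid=-2.69143 |R|=0.86747 →hi
  mid=-2.74366 |R|=0.93902 →hi
  mid=-2.76977 |R|=0.97685 →hi
  mid=-2.78283 |R|=0.99629 →hi
  ...
  [-2.78548,-2.78527] ⇒ x*=-2.7853
Stable set (-2.7853, 0).

left endpoint -2.7853.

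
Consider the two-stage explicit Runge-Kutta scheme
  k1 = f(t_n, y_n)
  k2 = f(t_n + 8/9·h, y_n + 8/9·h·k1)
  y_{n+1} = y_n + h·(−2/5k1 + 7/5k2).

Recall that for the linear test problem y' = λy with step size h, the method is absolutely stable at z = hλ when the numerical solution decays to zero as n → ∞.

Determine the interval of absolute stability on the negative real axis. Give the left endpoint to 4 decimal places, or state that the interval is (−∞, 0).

Test eqn y'=λy, z=hλ:
  k1=λy_n ⇒ h·k1=z·y_n;  k2=λ(1+8/9z)y_n ⇒ h·k2=z(1+8/9z)y_n
  y_{n+1}/y_n = 1 − 2/5z + 7/5z(1+8/9z) = 1 + z + 56/45z²
  ⇒ R(z) = 1 + z + 56/45z².

Find x<0 with |R(x)|<1.
x=-1.74: |R|=3.0277
R=1: x+56/45x²=0 ⇒ x=−45/56=-0.8036; min R=1−1/(4·56/45)=0.7991>−1
Confirm numerically:
  x=-0.685: |R|=0.89892 <1
  x=-0.650: |R|=0.87578 <1
  x=-0.641: |R|=0.87032 <1
  x=-0.585: |R|=0.84088 <1
  x=-1.137: |R|=1.47178 >1
  x=-1.130: |R|=1.45903 >1
  x=-1.065: |R|=1.34648 >1
So |R|<1 on (-0.8036, 0).

(-0.8036, 0).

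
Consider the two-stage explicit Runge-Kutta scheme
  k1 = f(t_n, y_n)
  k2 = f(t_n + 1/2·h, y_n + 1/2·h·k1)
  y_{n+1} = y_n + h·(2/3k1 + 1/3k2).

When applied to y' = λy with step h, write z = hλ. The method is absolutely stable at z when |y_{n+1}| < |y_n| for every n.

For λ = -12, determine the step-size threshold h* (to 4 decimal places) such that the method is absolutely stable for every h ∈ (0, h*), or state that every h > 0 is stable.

Test eqn y'=λy, z=hλ:
  k1=λy_n ⇒ h·k1=z·y_n;  k2=λ(1+1/2z)y_n ⇒ h·k2=z(1+1/2z)y_n
  y_{n+1}/y_n = 1 + 2/3z + 1/3z(1+1/2z) = 1 + z + 1/6z²
  Hence R(z) = 1 + z + 1/6z².

Need |R(x)|<1, x<0.
x=-0.48: |R|=0.5584
R=1: x+1/6x²=0 ⇒ x=−6=-6.0000; min R=1−1/(4·1/6)=-0.5000>−1
Confirm numerically:
  x=-4.181: |R|=0.26754 <1
  x=-3.687: |R|=0.42134 <1
  x=-3.257: |R|=0.48899 <1
  x=-3.003: |R|=0.50000 <1
  x=-6.561: |R|=1.61345 >1
  x=-6.074: |R|=1.07491 >1
Interval (-6.0000, 0).

(-6.0000,0); λ=-12 ⇒ h* = (6)/12 = 0.5000.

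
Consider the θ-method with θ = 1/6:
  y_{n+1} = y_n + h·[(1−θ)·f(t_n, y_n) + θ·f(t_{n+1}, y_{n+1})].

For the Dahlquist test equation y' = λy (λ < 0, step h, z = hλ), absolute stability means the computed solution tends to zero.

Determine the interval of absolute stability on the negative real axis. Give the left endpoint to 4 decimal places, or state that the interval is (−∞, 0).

With y'=λy (z=hλ):
  y_{n+1} = y_n + z·[5/6·y_n + 1/6·y_{n+1}] ⇒ (1 − 1/6z)y_{n+1} = (1 + 5/6z)y_n
  R(z) = (1 + 5/6z)/(1 − 1/6z).

Solve |R(x)|<1 on ℝ⁻.
x=-1.68: |R|=0.3125
R=−1: 1+5/6x = −1+1/6x ⇒ -2/3x=2 ⇒ x=2/(-2/3)=-3.0000
Confirm numerically:
  x=-2.936: |R|=0.97135 <1
  x=-2.847: |R|=0.93082 <1
  x=-2.700: |R|=0.86207 <1
  x=-1.236: |R|=0.02488 <1
  x=-3.544: |R|=1.22800 >1
  x=-3.542: |R|=1.22721 >1
  x=-3.157: |R|=1.06858 >1
So |R|<1 on (-3.0000, 0).

(-3.0000, 0).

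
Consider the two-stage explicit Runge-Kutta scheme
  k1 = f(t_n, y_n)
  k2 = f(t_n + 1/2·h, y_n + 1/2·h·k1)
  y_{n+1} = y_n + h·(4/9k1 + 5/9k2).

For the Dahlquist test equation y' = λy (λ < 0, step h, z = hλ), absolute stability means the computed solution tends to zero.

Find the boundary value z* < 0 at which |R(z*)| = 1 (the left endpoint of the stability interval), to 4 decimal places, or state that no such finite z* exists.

On y'=λy, z=hλ:
  k1=λy_n ⇒ h·k1=z·y_n;  k2=λ(1+1/2z)y_n ⇒ h·k2=z(1+1/2z)y_n
  y_{n+1}/y_n = 1 + 4/9z + 5/9z(1+1/2z) = 1 + z + 5/18z²
  R(z) = 1 + z + 5/18z².

Boundary: |R(x)|=1, x<0.
x=-1.65: |R|=0.1062
R=1: x+5/18x²=0 ⇒ x=−18/5=-3.6000; min R=1−1/(4·5/18)=0.1000>−1
Confirm numerically:
  x=-3.405: |R|=0.81556 <1
  x=-2.952: |R|=0.46864 <1
  x=-2.704: |R|=0.32700 <1
  x=-4.030: |R|=1.48136 >1
  x=-4.017: |R|=1.46530 >1
Stable set (-3.6000, 0).

left endpoint -3.6000.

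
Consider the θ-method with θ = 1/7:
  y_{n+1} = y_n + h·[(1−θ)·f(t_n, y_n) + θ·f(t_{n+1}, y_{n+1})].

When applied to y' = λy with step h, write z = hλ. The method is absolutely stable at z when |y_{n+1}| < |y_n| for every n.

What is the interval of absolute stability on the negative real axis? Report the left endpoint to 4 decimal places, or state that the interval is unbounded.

On y'=λy, z=hλ:
  y_{n+1} = y_n + z·[6/7·y_n + 1/7·y_{n+1}] ⇒ (1 − 1/7z)y_{n+1} = (1 + 6/7z)y_n
  Hence R(z) = (1 + 6/7z)/(1 − 1/7z).

Need |R(x)|<1, x<0.
x=-0.46: |R|=0.5684
R=−1: 1+6/7x = −1+1/7x ⇒ -5/7x=2 ⇒ x=2/(-5/7)=-2.8000
Confirm numerically:
  x=-2.529: |R|=0.85780 <1
  x=-2.376: |R|=0.77389 <1
  x=-2.070: |R|=0.59757 <1
  x=-1.405: |R|=0.17014 <1
  x=-3.330: |R|=1.25653 >1
  x=-3.018: |R|=1.10880 >1
Stable set (-2.8000, 0).

(-2.8000, 0).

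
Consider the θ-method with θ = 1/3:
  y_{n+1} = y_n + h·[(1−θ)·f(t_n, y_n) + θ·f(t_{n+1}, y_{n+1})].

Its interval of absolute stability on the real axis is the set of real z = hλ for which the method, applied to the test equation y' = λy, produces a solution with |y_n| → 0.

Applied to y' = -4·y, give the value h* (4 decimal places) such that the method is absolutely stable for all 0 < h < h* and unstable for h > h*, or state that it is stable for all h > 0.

With y'=λy (z=hλ):
  y_{n+1} = y_n + z·[2/3·y_n + 1/3·y_{n+1}] ⇒ (1 − 1/3z)y_{n+1} = (1 + 2/3z)y_n
  Hence R(z) = (1 + 2/3z)/(1 − 1/3z).

Need |R(x)|<1, x<0.
x=-1.33: |R|=0.0785
R=−1: 1+2/3x = −1+1/3x ⇒ -1/3x=2 ⇒ x=2/(-1/3)=-6.0000
Confirm numerically:
  x=-5.801: |R|=0.97739 <1
  x=-5.579: |R|=0.95093 <1
  x=-3.140: |R|=0.53420 <1
  x=-2.489: |R|=0.36036 <1
  x=-6.335: |R|=1.03589 >1
  x=-6.142: |R|=1.01553 >1
Interval (-6.0000, 0).

(-6.0000,0); λ=-4 ⇒ h* = (6)/4 = 1.5000.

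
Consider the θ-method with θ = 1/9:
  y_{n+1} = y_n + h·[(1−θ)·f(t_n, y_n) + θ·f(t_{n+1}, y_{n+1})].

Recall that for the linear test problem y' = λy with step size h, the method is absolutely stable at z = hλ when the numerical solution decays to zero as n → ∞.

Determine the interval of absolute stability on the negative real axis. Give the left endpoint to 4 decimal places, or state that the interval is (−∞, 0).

Test eqn y'=λy, z=hλ:
  y_{n+1} = y_n + z·[8/9·y_n + 1/9·y_{n+1}] ⇒ (1 − 1/9z)y_{n+1} = (1 + 8/9z)y_n
  R(z) = (1 + 8/9z)/(1 − 1/9z).

Find x<0 with |R(x)|<1.
x=-0.69: |R|=0.3591
R=−1: 1+8/9x = −1+1/9x ⇒ -7/9x=2 ⇒ x=2/(-7/9)=-2.5714
Confirm numerically:
  x=-2.436: |R|=0.91710 <1
  x=-2.060: |R|=0.67631 <1
  x=-1.901: |R|=0.56949 <1
  x=-3.060: |R|=1.28358 >1
  x=-2.750: |R|=1.10638 >1
Interval (-2.5714, 0).

z∈(-2.5714,0).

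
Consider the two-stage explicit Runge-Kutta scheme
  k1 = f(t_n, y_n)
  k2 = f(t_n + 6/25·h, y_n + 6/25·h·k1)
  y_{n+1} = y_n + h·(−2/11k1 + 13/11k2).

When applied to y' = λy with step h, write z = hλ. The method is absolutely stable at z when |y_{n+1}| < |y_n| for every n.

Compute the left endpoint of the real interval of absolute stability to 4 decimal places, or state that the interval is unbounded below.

z* = -3.5256.

On y'=λy, z=hλ:
  k1=λy_n ⇒ h·k1=z·y_n;  k2=λ(1+6/25z)y_n ⇒ h·k2=z(1+6/25z)y_n
  y_{n+1}/y_n = 1 − 2/11z + 13/11z(1+6/25z) = 1 + z + 78/275z²
  so R(z) = 1 + z + 78/275z².

Find x<0 with |R(x)|<1.
x=-1.57: |R|=0.1291
R=1: x+78/275x²=0 ⇒ x=−275/78=-3.5256; min R=1−1/(4·78/275)=0.1186>−1
Confirm numerically:
  x=-3.040: |R|=0.58125 <1
  x=-2.907: |R|=0.48991 <1
  x=-2.815: |R|=0.43260 <1
  x=-1.842: |R|=0.12037 <1
  x=-4.097: |R|=1.66395 >1
  x=-3.845: |R|=1.34829 >1
Stable set (-3.5256, 0).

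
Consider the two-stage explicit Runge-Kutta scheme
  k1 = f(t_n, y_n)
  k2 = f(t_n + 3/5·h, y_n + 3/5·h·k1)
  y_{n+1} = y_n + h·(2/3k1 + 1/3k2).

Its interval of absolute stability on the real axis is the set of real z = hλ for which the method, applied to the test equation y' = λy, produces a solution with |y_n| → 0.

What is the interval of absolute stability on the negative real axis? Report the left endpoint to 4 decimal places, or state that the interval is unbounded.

(-5.0000, 0).

On y'=λy, z=hλ:
  k1=λy_n ⇒ h·k1=z·y_n;  k2=λ(1+3/5z)y_n ⇒ h·k2=z(1+3/5z)y_n
  y_{n+1}/y_n = 1 + 2/3z + 1/3z(1+3/5z) = 1 + z + 1/5z²
  R(z) = 1 + z + 1/5z².

Solve |R(x)|<1 on ℝ⁻.
x=-0.59: |R|=0.4796
R=1: x+1/5x²=0 ⇒ x=−5=-5.0000; min R=1−1/(4·1/5)=-0.2500>−1
Confirm numerically:
  x=-3.743: |R|=0.05901 <1
  x=-3.639: |R|=0.00946 <1
  x=-2.437: |R|=0.24921 <1
  x=-5.554: |R|=1.61538 >1
  x=-5.498: |R|=1.54760 >1
  x=-5.204: |R|=1.21232 >1
Stable set (-5.0000, 0).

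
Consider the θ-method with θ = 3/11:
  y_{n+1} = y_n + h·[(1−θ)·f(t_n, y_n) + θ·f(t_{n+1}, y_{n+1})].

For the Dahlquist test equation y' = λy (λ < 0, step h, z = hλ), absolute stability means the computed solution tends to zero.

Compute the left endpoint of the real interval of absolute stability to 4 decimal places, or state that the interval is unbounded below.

On y'=λy, z=hλ:
  y_{n+1} = y_n + z·[8/11·y_n + 3/11·y_{n+1}] ⇒ (1 − 3/11z)y_{n+1} = (1 + 8/11z)y_n
  Hence R(z) = (1 + 8/11z)/(1 − 3/11z).

Solve |R(x)|<1 on ℝ⁻.
x=-0.97: |R|=0.2329
R=−1: 1+8/11x = −1+3/11x ⇒ -5/11x=2 ⇒ x=2/(-5/11)=-4.4000
Confirm numerically:
  x=-4.140: |R|=0.94449 <1
  x=-3.571: |R|=0.80910 <1
  x=-3.446: |R|=0.77646 <1
  x=-4.487: |R|=1.01778 >1
  x=-4.428: |R|=1.00577 >1
  x=-4.423: |R|=1.00474 >1
Interval (-4.4000, 0).

z* = -4.4000.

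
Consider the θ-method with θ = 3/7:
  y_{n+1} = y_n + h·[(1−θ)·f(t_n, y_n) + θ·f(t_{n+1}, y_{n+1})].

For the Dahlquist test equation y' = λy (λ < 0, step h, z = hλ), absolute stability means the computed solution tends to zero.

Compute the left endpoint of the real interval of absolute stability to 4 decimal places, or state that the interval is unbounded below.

With y'=λy (z=hλ):
  y_{n+1} = y_n + z·[4/7·y_n + 3/7·y_{n+1}] ⇒ (1 − 3/7z)y_{n+1} = (1 + 4/7z)y_n
  ⇒ R(z) = (1 + 4/7z)/(1 − 3/7z).

Boundary: |R(x)|=1, x<0.
x=-1.79: |R|=0.0129
R=−1: 1+4/7x = −1+3/7x ⇒ -1/7x=2 ⇒ x=2/(-1/7)=-14.0000
Confirm numerically:
  x=-7.727: |R|=0.79215 <1
  x=-6.750: |R|=0.73394 <1
  x=-6.073: |R|=0.68567 <1
  x=-14.579: |R|=1.01141 >1
  x=-14.337: |R|=1.00674 >1
  x=-14.091: |R|=1.00185 >1
Interval (-14.0000, 0).

z* = -14.0000.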